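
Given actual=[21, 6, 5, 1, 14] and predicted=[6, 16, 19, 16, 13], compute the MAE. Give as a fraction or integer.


MAE = (1/5) * (|21-6|=15 + |6-16|=10 + |5-19|=14 + |1-16|=15 + |14-13|=1). Sum = 55. MAE = 11.

11


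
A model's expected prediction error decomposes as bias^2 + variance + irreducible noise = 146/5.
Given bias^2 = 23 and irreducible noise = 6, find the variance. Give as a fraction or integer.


Total error = bias^2 + variance + irreducible noise. So variance = 146/5 - 23 - 6 = 1/5.

1/5


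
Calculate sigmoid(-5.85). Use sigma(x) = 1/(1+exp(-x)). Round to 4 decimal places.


sigma(-5.85) = 1/(1+e^(5.85)) = 1/(1+347.234380) = 1/348.234380 = 0.0029.

0.0029


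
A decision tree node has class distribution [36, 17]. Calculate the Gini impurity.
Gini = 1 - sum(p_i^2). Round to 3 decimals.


Total = 53. Proportions: 36/53, 17/53. sum(p_i^2) = 0.5643. Gini = 1 - 0.5643 = 0.4357, which rounds to 0.436.

0.436


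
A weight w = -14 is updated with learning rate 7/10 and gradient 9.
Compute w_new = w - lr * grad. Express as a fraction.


w_new = -14 - 7/10 * 9 = -14 - 63/10 = -203/10.

-203/10


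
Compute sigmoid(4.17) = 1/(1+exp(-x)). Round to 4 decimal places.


sigma(4.17) = 1/(1+e^(-4.17)) = 1/(1+0.015452) = 1/1.015452 = 0.9848.

0.9848


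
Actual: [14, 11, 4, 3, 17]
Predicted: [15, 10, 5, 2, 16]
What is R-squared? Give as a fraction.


Mean(y) = 49/5. SS_res = 5. SS_tot = 754/5. R^2 = 1 - 5/(754/5) = 729/754.

729/754


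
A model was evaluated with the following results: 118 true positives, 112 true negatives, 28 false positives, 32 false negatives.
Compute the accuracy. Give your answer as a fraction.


Accuracy = (TP + TN) / (TP + TN + FP + FN) = (118 + 112) / 290 = 23/29.

23/29


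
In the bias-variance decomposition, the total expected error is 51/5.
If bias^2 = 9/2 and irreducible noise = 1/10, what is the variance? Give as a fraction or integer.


Total error = bias^2 + variance + irreducible noise. So variance = 51/5 - 9/2 - 1/10 = 28/5.

28/5


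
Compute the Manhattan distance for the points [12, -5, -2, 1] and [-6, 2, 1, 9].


d = sum of absolute differences: |12--6|=18 + |-5-2|=7 + |-2-1|=3 + |1-9|=8 = 36.

36


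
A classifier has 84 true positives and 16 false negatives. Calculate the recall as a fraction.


Recall = TP / (TP + FN) = 84 / 100 = 21/25.

21/25


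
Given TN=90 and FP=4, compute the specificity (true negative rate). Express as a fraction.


Specificity = TN / (TN + FP) = 90 / 94 = 45/47.

45/47


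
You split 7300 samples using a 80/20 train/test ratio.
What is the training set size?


Test set = 7300 * 20% = 1460. Training set = 7300 - 1460 = 5840.

5840


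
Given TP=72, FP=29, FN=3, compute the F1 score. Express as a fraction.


Precision = 72/101 = 72/101. Recall = 72/75 = 24/25. F1 = 2*P*R/(P+R) = 9/11.

9/11


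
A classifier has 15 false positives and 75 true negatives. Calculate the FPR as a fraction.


FPR = FP / (FP + TN) = 15 / 90 = 1/6.

1/6


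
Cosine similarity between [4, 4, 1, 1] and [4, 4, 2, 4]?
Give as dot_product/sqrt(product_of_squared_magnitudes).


dot = 38. |a|^2 = 34, |b|^2 = 52. cos = 38/sqrt(1768).

38/sqrt(1768)


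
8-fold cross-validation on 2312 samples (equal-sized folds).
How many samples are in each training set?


Each validation fold has 2312/8 = 289 samples. Training set = 2312 - 289 = 2023.

2023


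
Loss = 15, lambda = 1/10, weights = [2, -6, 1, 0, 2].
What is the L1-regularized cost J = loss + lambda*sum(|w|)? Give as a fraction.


L1 norm = sum(|w|) = 11. J = 15 + 1/10 * 11 = 161/10.

161/10


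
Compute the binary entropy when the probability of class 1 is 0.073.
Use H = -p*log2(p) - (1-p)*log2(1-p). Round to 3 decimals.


H = -0.073*log2(0.073) - 0.927*log2(0.927) = 0.377.

0.377


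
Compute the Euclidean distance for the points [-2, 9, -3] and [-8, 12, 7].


d = sqrt(sum of squared differences). (-2--8)^2=36, (9-12)^2=9, (-3-7)^2=100. Sum = 145.

sqrt(145)


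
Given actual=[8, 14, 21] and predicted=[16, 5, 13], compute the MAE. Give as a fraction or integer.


MAE = (1/3) * (|8-16|=8 + |14-5|=9 + |21-13|=8). Sum = 25. MAE = 25/3.

25/3


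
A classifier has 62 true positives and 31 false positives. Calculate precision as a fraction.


Precision = TP / (TP + FP) = 62 / 93 = 2/3.

2/3


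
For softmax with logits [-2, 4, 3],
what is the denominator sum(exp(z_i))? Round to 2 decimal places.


Denom = e^-2=0.1353 + e^4=54.5982 + e^3=20.0855. Sum = 74.8190, which rounds to 74.82.

74.82


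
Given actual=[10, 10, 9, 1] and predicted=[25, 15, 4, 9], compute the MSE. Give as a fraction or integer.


MSE = (1/4) * ((10-25)^2=225 + (10-15)^2=25 + (9-4)^2=25 + (1-9)^2=64). Sum = 339. MSE = 339/4.

339/4


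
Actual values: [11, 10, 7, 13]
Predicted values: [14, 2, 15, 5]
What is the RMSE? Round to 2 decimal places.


MSE = 50.2500. RMSE = sqrt(50.2500) = 7.09.

7.09


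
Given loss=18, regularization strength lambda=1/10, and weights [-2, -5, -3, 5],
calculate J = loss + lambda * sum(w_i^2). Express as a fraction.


L2 sq norm = sum(w^2) = 63. J = 18 + 1/10 * 63 = 243/10.

243/10


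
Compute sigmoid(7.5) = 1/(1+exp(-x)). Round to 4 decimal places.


sigma(7.5) = 1/(1+e^(-7.5)) = 1/(1+0.000553) = 1/1.000553 = 0.9994.

0.9994


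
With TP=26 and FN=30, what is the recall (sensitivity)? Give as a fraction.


Recall = TP / (TP + FN) = 26 / 56 = 13/28.

13/28


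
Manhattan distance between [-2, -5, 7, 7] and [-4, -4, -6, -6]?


d = sum of absolute differences: |-2--4|=2 + |-5--4|=1 + |7--6|=13 + |7--6|=13 = 29.

29


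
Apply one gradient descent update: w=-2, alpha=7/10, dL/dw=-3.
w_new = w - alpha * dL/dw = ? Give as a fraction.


w_new = -2 - 7/10 * -3 = -2 - -21/10 = 1/10.

1/10


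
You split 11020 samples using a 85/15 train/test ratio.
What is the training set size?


Test set = 11020 * 15% = 1653. Training set = 11020 - 1653 = 9367.

9367


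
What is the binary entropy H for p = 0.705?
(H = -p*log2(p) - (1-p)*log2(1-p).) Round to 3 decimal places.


H = -0.705*log2(0.705) - 0.295*log2(0.295) = 0.875.

0.875


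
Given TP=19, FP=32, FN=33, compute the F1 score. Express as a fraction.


Precision = 19/51 = 19/51. Recall = 19/52 = 19/52. F1 = 2*P*R/(P+R) = 38/103.

38/103


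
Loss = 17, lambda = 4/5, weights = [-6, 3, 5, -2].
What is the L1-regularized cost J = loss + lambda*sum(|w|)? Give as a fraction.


L1 norm = sum(|w|) = 16. J = 17 + 4/5 * 16 = 149/5.

149/5


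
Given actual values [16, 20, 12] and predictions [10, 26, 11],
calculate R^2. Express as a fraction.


Mean(y) = 16. SS_res = 73. SS_tot = 32. R^2 = 1 - 73/(32) = -41/32.

-41/32


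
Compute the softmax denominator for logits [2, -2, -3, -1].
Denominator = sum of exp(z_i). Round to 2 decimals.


Denom = e^2=7.3891 + e^-2=0.1353 + e^-3=0.0498 + e^-1=0.3679. Sum = 7.9421, which rounds to 7.94.

7.94


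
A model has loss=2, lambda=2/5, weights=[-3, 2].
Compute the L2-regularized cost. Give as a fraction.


L2 sq norm = sum(w^2) = 13. J = 2 + 2/5 * 13 = 36/5.

36/5


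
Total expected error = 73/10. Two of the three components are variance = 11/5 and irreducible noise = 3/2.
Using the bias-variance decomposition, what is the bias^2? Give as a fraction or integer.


Total error = bias^2 + variance + irreducible noise. So bias^2 = 73/10 - 11/5 - 3/2 = 18/5.

18/5


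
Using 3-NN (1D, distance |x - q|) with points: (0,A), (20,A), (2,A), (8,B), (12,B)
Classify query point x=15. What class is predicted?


Distances: |0-15|=15, |20-15|=5, |2-15|=13, |8-15|=7, |12-15|=3. 3 nearest: (12,B), (20,A), (8,B). Counts: {'B': 2, 'A': 1}. Majority class: B.

B


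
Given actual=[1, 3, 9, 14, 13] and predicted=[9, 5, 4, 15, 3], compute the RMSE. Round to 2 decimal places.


MSE = 38.8000. RMSE = sqrt(38.8000) = 6.23.

6.23


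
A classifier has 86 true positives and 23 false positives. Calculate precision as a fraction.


Precision = TP / (TP + FP) = 86 / 109 = 86/109.

86/109


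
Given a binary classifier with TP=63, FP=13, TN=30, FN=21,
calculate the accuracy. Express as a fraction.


Accuracy = (TP + TN) / (TP + TN + FP + FN) = (63 + 30) / 127 = 93/127.

93/127


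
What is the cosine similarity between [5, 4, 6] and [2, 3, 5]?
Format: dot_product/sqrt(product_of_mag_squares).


dot = 52. |a|^2 = 77, |b|^2 = 38. cos = 52/sqrt(2926).

52/sqrt(2926)


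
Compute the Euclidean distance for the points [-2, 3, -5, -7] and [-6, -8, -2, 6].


d = sqrt(sum of squared differences). (-2--6)^2=16, (3--8)^2=121, (-5--2)^2=9, (-7-6)^2=169. Sum = 315.

sqrt(315)


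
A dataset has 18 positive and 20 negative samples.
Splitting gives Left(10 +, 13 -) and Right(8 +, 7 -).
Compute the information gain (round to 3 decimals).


H(parent) = 0.9980. H(left) = 0.9877, H(right) = 0.9968. Weighted = (23/38)*0.9877 + (15/38)*0.9968 = 0.9913. IG = 0.9980 - 0.9913 = 0.0067, which rounds to 0.007.

0.007


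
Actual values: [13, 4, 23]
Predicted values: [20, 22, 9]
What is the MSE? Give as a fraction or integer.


MSE = (1/3) * ((13-20)^2=49 + (4-22)^2=324 + (23-9)^2=196). Sum = 569. MSE = 569/3.

569/3


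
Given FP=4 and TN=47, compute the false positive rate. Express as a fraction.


FPR = FP / (FP + TN) = 4 / 51 = 4/51.

4/51


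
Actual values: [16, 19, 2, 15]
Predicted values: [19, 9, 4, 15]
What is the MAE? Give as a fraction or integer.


MAE = (1/4) * (|16-19|=3 + |19-9|=10 + |2-4|=2 + |15-15|=0). Sum = 15. MAE = 15/4.

15/4


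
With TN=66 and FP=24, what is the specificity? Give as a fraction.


Specificity = TN / (TN + FP) = 66 / 90 = 11/15.

11/15


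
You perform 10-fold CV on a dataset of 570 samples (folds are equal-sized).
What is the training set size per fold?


Each validation fold has 570/10 = 57 samples. Training set = 570 - 57 = 513.

513


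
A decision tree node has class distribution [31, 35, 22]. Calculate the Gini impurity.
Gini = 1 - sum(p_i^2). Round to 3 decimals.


Total = 88. Proportions: 31/88, 35/88, 22/88. sum(p_i^2) = 0.3448. Gini = 1 - 0.3448 = 0.6552, which rounds to 0.655.

0.655


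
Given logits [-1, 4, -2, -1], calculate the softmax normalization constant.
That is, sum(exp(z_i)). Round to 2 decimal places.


Denom = e^-1=0.3679 + e^4=54.5982 + e^-2=0.1353 + e^-1=0.3679. Sum = 55.4693, which rounds to 55.47.

55.47


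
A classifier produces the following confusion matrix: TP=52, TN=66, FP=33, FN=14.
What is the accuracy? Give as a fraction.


Accuracy = (TP + TN) / (TP + TN + FP + FN) = (52 + 66) / 165 = 118/165.

118/165


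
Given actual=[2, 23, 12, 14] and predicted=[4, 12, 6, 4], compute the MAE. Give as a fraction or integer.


MAE = (1/4) * (|2-4|=2 + |23-12|=11 + |12-6|=6 + |14-4|=10). Sum = 29. MAE = 29/4.

29/4


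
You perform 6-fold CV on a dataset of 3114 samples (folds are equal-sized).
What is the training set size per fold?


Each validation fold has 3114/6 = 519 samples. Training set = 3114 - 519 = 2595.

2595


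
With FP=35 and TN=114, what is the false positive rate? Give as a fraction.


FPR = FP / (FP + TN) = 35 / 149 = 35/149.

35/149


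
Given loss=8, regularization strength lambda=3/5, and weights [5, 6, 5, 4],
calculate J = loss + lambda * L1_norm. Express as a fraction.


L1 norm = sum(|w|) = 20. J = 8 + 3/5 * 20 = 20.

20


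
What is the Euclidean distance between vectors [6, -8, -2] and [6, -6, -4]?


d = sqrt(sum of squared differences). (6-6)^2=0, (-8--6)^2=4, (-2--4)^2=4. Sum = 8.

sqrt(8)


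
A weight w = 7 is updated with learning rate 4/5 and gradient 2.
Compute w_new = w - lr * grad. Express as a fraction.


w_new = 7 - 4/5 * 2 = 7 - 8/5 = 27/5.

27/5


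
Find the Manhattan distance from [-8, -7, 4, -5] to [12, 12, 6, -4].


d = sum of absolute differences: |-8-12|=20 + |-7-12|=19 + |4-6|=2 + |-5--4|=1 = 42.

42


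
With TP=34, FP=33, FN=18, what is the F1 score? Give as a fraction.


Precision = 34/67 = 34/67. Recall = 34/52 = 17/26. F1 = 2*P*R/(P+R) = 4/7.

4/7


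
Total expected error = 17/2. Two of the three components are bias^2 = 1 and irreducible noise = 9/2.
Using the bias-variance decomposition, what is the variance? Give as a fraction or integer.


Total error = bias^2 + variance + irreducible noise. So variance = 17/2 - 1 - 9/2 = 3.

3


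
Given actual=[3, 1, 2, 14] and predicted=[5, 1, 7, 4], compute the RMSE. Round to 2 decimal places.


MSE = 32.2500. RMSE = sqrt(32.2500) = 5.68.

5.68


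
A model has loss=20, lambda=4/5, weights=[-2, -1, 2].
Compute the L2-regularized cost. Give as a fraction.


L2 sq norm = sum(w^2) = 9. J = 20 + 4/5 * 9 = 136/5.

136/5


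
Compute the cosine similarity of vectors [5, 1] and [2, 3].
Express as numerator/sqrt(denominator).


dot = 13. |a|^2 = 26, |b|^2 = 13. cos = 13/sqrt(338).

13/sqrt(338)


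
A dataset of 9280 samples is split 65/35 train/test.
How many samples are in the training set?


Test set = 9280 * 35% = 3248. Training set = 9280 - 3248 = 6032.

6032


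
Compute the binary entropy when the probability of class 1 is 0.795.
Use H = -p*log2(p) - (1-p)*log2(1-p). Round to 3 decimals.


H = -0.795*log2(0.795) - 0.205*log2(0.205) = 0.732.

0.732


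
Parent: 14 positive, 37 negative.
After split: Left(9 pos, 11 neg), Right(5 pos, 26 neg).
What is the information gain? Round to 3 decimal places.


H(parent) = 0.8479. H(left) = 0.9928, H(right) = 0.6374. Weighted = (20/51)*0.9928 + (31/51)*0.6374 = 0.7768. IG = 0.8479 - 0.7768 = 0.0711, which rounds to 0.071.

0.071


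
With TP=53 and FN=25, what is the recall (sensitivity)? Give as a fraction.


Recall = TP / (TP + FN) = 53 / 78 = 53/78.

53/78


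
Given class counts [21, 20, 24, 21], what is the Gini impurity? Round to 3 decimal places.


Total = 86. Proportions: 21/86, 20/86, 24/86, 21/86. sum(p_i^2) = 0.2512. Gini = 1 - 0.2512 = 0.7488, which rounds to 0.749.

0.749


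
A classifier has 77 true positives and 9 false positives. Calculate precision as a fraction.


Precision = TP / (TP + FP) = 77 / 86 = 77/86.

77/86


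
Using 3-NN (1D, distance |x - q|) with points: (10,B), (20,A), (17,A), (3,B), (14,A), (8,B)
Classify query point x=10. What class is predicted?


Distances: |10-10|=0, |20-10|=10, |17-10|=7, |3-10|=7, |14-10|=4, |8-10|=2. 3 nearest: (10,B), (8,B), (14,A). Counts: {'B': 2, 'A': 1}. Majority class: B.

B


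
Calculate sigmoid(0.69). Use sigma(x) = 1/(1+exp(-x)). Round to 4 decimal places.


sigma(0.69) = 1/(1+e^(-0.69)) = 1/(1+0.501576) = 1/1.501576 = 0.6660.

0.6660


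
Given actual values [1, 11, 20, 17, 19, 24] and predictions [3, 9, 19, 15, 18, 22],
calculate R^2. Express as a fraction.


Mean(y) = 46/3. SS_res = 18. SS_tot = 1012/3. R^2 = 1 - 18/(1012/3) = 479/506.

479/506


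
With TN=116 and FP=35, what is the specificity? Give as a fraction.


Specificity = TN / (TN + FP) = 116 / 151 = 116/151.

116/151


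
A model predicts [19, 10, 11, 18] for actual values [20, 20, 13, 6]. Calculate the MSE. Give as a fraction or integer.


MSE = (1/4) * ((20-19)^2=1 + (20-10)^2=100 + (13-11)^2=4 + (6-18)^2=144). Sum = 249. MSE = 249/4.

249/4


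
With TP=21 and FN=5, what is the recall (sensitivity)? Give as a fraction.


Recall = TP / (TP + FN) = 21 / 26 = 21/26.

21/26


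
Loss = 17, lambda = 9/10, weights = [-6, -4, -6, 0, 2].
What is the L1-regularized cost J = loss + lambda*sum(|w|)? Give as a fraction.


L1 norm = sum(|w|) = 18. J = 17 + 9/10 * 18 = 166/5.

166/5


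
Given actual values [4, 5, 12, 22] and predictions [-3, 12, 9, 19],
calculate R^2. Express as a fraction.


Mean(y) = 43/4. SS_res = 116. SS_tot = 827/4. R^2 = 1 - 116/(827/4) = 363/827.

363/827


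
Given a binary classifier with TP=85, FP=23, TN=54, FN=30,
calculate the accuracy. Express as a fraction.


Accuracy = (TP + TN) / (TP + TN + FP + FN) = (85 + 54) / 192 = 139/192.

139/192


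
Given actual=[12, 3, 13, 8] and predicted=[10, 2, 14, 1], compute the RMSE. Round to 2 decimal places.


MSE = 13.7500. RMSE = sqrt(13.7500) = 3.71.

3.71


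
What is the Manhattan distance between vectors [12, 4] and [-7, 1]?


d = sum of absolute differences: |12--7|=19 + |4-1|=3 = 22.

22


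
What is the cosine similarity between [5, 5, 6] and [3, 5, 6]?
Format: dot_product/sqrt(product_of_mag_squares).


dot = 76. |a|^2 = 86, |b|^2 = 70. cos = 76/sqrt(6020).

76/sqrt(6020)


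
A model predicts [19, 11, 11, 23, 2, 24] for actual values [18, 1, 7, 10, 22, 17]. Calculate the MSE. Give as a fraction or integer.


MSE = (1/6) * ((18-19)^2=1 + (1-11)^2=100 + (7-11)^2=16 + (10-23)^2=169 + (22-2)^2=400 + (17-24)^2=49). Sum = 735. MSE = 245/2.

245/2


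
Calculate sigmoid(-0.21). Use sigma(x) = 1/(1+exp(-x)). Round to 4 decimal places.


sigma(-0.21) = 1/(1+e^(0.21)) = 1/(1+1.233678) = 1/2.233678 = 0.4477.

0.4477


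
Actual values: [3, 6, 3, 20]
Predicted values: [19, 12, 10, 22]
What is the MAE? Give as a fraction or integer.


MAE = (1/4) * (|3-19|=16 + |6-12|=6 + |3-10|=7 + |20-22|=2). Sum = 31. MAE = 31/4.

31/4


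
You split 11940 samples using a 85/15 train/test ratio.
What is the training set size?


Test set = 11940 * 15% = 1791. Training set = 11940 - 1791 = 10149.

10149


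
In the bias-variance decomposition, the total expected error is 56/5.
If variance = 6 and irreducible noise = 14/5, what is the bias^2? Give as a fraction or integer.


Total error = bias^2 + variance + irreducible noise. So bias^2 = 56/5 - 6 - 14/5 = 12/5.

12/5


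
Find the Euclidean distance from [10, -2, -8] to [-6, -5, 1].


d = sqrt(sum of squared differences). (10--6)^2=256, (-2--5)^2=9, (-8-1)^2=81. Sum = 346.

sqrt(346)


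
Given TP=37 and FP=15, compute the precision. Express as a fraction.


Precision = TP / (TP + FP) = 37 / 52 = 37/52.

37/52


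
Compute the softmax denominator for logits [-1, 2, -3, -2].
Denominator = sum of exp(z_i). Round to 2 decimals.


Denom = e^-1=0.3679 + e^2=7.3891 + e^-3=0.0498 + e^-2=0.1353. Sum = 7.9421, which rounds to 7.94.

7.94


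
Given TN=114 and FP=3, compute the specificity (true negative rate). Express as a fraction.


Specificity = TN / (TN + FP) = 114 / 117 = 38/39.

38/39


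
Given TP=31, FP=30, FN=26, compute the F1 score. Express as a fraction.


Precision = 31/61 = 31/61. Recall = 31/57 = 31/57. F1 = 2*P*R/(P+R) = 31/59.

31/59


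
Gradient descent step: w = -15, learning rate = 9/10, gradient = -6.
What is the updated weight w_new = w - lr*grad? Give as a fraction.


w_new = -15 - 9/10 * -6 = -15 - -27/5 = -48/5.

-48/5


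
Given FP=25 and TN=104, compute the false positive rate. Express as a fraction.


FPR = FP / (FP + TN) = 25 / 129 = 25/129.

25/129


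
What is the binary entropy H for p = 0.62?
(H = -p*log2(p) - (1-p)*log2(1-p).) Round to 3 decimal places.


H = -0.62*log2(0.62) - 0.38*log2(0.38) = 0.958.

0.958


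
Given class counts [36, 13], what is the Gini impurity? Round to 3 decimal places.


Total = 49. Proportions: 36/49, 13/49. sum(p_i^2) = 0.6102. Gini = 1 - 0.6102 = 0.3898, which rounds to 0.390.

0.390


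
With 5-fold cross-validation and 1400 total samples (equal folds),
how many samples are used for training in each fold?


Each validation fold has 1400/5 = 280 samples. Training set = 1400 - 280 = 1120.

1120


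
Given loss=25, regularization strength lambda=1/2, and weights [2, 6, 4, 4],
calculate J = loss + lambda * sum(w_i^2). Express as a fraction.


L2 sq norm = sum(w^2) = 72. J = 25 + 1/2 * 72 = 61.

61


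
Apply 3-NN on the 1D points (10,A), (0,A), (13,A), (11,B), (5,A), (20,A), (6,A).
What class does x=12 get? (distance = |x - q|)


Distances: |10-12|=2, |0-12|=12, |13-12|=1, |11-12|=1, |5-12|=7, |20-12|=8, |6-12|=6. 3 nearest: (13,A), (11,B), (10,A). Counts: {'A': 2, 'B': 1}. Majority class: A.

A


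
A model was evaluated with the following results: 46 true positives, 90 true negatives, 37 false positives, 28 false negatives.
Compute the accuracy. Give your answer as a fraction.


Accuracy = (TP + TN) / (TP + TN + FP + FN) = (46 + 90) / 201 = 136/201.

136/201


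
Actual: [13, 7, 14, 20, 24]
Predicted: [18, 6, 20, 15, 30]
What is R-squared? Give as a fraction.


Mean(y) = 78/5. SS_res = 123. SS_tot = 866/5. R^2 = 1 - 123/(866/5) = 251/866.

251/866


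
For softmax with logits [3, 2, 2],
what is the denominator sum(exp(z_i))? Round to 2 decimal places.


Denom = e^3=20.0855 + e^2=7.3891 + e^2=7.3891. Sum = 34.8637, which rounds to 34.86.

34.86


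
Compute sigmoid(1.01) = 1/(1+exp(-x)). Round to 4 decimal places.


sigma(1.01) = 1/(1+e^(-1.01)) = 1/(1+0.364219) = 1/1.364219 = 0.7330.

0.7330


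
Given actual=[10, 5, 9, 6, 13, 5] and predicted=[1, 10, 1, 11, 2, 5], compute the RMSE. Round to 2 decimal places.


MSE = 52.6667. RMSE = sqrt(52.6667) = 7.26.

7.26


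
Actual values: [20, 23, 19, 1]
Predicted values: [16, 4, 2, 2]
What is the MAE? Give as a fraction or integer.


MAE = (1/4) * (|20-16|=4 + |23-4|=19 + |19-2|=17 + |1-2|=1). Sum = 41. MAE = 41/4.

41/4


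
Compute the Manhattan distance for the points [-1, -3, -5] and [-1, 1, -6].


d = sum of absolute differences: |-1--1|=0 + |-3-1|=4 + |-5--6|=1 = 5.

5


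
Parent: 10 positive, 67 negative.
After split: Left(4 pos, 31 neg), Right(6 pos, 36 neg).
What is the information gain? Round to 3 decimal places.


H(parent) = 0.5571. H(left) = 0.5127, H(right) = 0.5917. Weighted = (35/77)*0.5127 + (42/77)*0.5917 = 0.5558. IG = 0.5571 - 0.5558 = 0.0013, which rounds to 0.001.

0.001


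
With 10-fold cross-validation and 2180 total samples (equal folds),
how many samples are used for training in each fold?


Each validation fold has 2180/10 = 218 samples. Training set = 2180 - 218 = 1962.

1962


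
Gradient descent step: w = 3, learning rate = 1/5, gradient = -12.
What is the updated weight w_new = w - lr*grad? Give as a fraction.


w_new = 3 - 1/5 * -12 = 3 - -12/5 = 27/5.

27/5


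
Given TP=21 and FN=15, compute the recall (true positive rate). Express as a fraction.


Recall = TP / (TP + FN) = 21 / 36 = 7/12.

7/12


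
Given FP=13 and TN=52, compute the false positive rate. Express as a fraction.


FPR = FP / (FP + TN) = 13 / 65 = 1/5.

1/5


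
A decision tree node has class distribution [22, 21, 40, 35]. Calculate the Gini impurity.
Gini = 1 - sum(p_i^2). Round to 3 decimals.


Total = 118. Proportions: 22/118, 21/118, 40/118, 35/118. sum(p_i^2) = 0.2693. Gini = 1 - 0.2693 = 0.7307, which rounds to 0.731.

0.731


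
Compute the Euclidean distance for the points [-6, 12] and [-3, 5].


d = sqrt(sum of squared differences). (-6--3)^2=9, (12-5)^2=49. Sum = 58.

sqrt(58)


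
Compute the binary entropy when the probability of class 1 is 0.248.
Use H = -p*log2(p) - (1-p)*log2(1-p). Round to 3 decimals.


H = -0.248*log2(0.248) - 0.752*log2(0.752) = 0.808.

0.808


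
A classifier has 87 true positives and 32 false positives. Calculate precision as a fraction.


Precision = TP / (TP + FP) = 87 / 119 = 87/119.

87/119


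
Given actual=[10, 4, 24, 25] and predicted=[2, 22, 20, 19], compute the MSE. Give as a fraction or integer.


MSE = (1/4) * ((10-2)^2=64 + (4-22)^2=324 + (24-20)^2=16 + (25-19)^2=36). Sum = 440. MSE = 110.

110


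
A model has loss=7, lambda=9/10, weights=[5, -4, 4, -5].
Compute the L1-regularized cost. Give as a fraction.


L1 norm = sum(|w|) = 18. J = 7 + 9/10 * 18 = 116/5.

116/5


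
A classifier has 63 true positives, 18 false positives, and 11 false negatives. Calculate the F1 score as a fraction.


Precision = 63/81 = 7/9. Recall = 63/74 = 63/74. F1 = 2*P*R/(P+R) = 126/155.

126/155


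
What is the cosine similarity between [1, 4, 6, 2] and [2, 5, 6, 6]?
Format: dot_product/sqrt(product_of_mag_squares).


dot = 70. |a|^2 = 57, |b|^2 = 101. cos = 70/sqrt(5757).

70/sqrt(5757)


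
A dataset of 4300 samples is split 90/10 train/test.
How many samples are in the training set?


Test set = 4300 * 10% = 430. Training set = 4300 - 430 = 3870.

3870


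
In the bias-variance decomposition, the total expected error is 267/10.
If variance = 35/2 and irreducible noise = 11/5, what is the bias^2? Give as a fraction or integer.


Total error = bias^2 + variance + irreducible noise. So bias^2 = 267/10 - 35/2 - 11/5 = 7.

7


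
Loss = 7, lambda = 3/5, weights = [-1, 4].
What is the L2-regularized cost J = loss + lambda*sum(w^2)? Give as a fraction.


L2 sq norm = sum(w^2) = 17. J = 7 + 3/5 * 17 = 86/5.

86/5


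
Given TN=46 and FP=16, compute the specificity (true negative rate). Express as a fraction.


Specificity = TN / (TN + FP) = 46 / 62 = 23/31.

23/31


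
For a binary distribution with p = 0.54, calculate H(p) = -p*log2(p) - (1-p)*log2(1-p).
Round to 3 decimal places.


H = -0.54*log2(0.54) - 0.46*log2(0.46) = 0.995.

0.995


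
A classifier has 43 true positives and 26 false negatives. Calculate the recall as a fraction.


Recall = TP / (TP + FN) = 43 / 69 = 43/69.

43/69


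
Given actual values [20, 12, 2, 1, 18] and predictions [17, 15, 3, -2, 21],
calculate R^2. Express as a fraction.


Mean(y) = 53/5. SS_res = 37. SS_tot = 1556/5. R^2 = 1 - 37/(1556/5) = 1371/1556.

1371/1556


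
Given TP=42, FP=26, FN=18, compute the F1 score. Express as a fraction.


Precision = 42/68 = 21/34. Recall = 42/60 = 7/10. F1 = 2*P*R/(P+R) = 21/32.

21/32


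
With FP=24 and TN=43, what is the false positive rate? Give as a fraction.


FPR = FP / (FP + TN) = 24 / 67 = 24/67.

24/67


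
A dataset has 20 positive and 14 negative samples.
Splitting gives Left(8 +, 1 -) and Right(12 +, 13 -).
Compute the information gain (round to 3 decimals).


H(parent) = 0.9774. H(left) = 0.5033, H(right) = 0.9988. Weighted = (9/34)*0.5033 + (25/34)*0.9988 = 0.8676. IG = 0.9774 - 0.8676 = 0.1098, which rounds to 0.110.

0.110


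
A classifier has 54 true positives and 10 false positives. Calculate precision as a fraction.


Precision = TP / (TP + FP) = 54 / 64 = 27/32.

27/32


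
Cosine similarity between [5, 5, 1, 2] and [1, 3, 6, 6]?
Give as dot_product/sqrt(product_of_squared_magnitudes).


dot = 38. |a|^2 = 55, |b|^2 = 82. cos = 38/sqrt(4510).

38/sqrt(4510)


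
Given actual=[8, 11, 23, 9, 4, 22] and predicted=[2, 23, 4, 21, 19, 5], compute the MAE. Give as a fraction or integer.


MAE = (1/6) * (|8-2|=6 + |11-23|=12 + |23-4|=19 + |9-21|=12 + |4-19|=15 + |22-5|=17). Sum = 81. MAE = 27/2.

27/2


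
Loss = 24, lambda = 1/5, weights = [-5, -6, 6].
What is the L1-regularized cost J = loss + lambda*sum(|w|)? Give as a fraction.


L1 norm = sum(|w|) = 17. J = 24 + 1/5 * 17 = 137/5.

137/5


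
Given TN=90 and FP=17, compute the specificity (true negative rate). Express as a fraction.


Specificity = TN / (TN + FP) = 90 / 107 = 90/107.

90/107


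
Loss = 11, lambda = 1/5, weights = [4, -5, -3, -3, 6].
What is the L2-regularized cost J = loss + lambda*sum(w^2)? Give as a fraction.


L2 sq norm = sum(w^2) = 95. J = 11 + 1/5 * 95 = 30.

30


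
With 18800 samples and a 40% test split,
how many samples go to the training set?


Test set = 18800 * 40% = 7520. Training set = 18800 - 7520 = 11280.

11280


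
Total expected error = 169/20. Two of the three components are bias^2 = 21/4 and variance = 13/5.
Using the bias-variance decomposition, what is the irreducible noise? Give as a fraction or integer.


Total error = bias^2 + variance + irreducible noise. So irreducible noise = 169/20 - 21/4 - 13/5 = 3/5.

3/5


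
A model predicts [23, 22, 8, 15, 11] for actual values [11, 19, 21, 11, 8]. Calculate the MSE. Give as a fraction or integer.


MSE = (1/5) * ((11-23)^2=144 + (19-22)^2=9 + (21-8)^2=169 + (11-15)^2=16 + (8-11)^2=9). Sum = 347. MSE = 347/5.

347/5


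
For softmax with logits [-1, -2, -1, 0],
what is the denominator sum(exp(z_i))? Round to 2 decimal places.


Denom = e^-1=0.3679 + e^-2=0.1353 + e^-1=0.3679 + e^0=1.0000. Sum = 1.8711, which rounds to 1.87.

1.87


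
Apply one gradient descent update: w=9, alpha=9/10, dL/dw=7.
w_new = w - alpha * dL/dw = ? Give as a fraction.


w_new = 9 - 9/10 * 7 = 9 - 63/10 = 27/10.

27/10


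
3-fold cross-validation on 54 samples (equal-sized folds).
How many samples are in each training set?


Each validation fold has 54/3 = 18 samples. Training set = 54 - 18 = 36.

36


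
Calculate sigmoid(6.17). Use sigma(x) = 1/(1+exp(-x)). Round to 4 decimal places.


sigma(6.17) = 1/(1+e^(-6.17)) = 1/(1+0.002091) = 1/1.002091 = 0.9979.

0.9979


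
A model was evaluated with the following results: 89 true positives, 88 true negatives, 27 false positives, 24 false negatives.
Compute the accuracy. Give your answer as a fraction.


Accuracy = (TP + TN) / (TP + TN + FP + FN) = (89 + 88) / 228 = 59/76.

59/76


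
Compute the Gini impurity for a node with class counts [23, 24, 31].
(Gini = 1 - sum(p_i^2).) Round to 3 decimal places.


Total = 78. Proportions: 23/78, 24/78, 31/78. sum(p_i^2) = 0.3396. Gini = 1 - 0.3396 = 0.6604, which rounds to 0.660.

0.660


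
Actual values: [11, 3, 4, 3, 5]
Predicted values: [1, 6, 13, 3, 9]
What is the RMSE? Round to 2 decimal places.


MSE = 41.2000. RMSE = sqrt(41.2000) = 6.42.

6.42


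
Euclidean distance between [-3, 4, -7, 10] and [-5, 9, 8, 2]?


d = sqrt(sum of squared differences). (-3--5)^2=4, (4-9)^2=25, (-7-8)^2=225, (10-2)^2=64. Sum = 318.

sqrt(318)


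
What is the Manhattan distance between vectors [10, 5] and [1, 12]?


d = sum of absolute differences: |10-1|=9 + |5-12|=7 = 16.

16


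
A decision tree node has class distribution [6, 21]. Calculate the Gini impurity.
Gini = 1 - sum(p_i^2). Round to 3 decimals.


Total = 27. Proportions: 6/27, 21/27. sum(p_i^2) = 0.6543. Gini = 1 - 0.6543 = 0.3457, which rounds to 0.346.

0.346


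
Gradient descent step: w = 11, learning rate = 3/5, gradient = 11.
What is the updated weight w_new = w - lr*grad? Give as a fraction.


w_new = 11 - 3/5 * 11 = 11 - 33/5 = 22/5.

22/5


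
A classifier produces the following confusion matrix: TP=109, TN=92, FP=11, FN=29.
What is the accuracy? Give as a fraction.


Accuracy = (TP + TN) / (TP + TN + FP + FN) = (109 + 92) / 241 = 201/241.

201/241


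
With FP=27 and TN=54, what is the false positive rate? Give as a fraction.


FPR = FP / (FP + TN) = 27 / 81 = 1/3.

1/3


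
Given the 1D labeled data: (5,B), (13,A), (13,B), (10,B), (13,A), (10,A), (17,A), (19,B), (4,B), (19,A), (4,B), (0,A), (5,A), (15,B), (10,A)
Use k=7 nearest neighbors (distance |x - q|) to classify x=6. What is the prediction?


Distances: |5-6|=1, |13-6|=7, |13-6|=7, |10-6|=4, |13-6|=7, |10-6|=4, |17-6|=11, |19-6|=13, |4-6|=2, |19-6|=13, |4-6|=2, |0-6|=6, |5-6|=1, |15-6|=9, |10-6|=4. 7 nearest: (5,A), (5,B), (4,B), (4,B), (10,A), (10,A), (10,B). Counts: {'A': 3, 'B': 4}. Majority class: B.

B


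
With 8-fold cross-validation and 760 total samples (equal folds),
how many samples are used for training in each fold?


Each validation fold has 760/8 = 95 samples. Training set = 760 - 95 = 665.

665


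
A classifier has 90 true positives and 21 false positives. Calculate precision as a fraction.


Precision = TP / (TP + FP) = 90 / 111 = 30/37.

30/37


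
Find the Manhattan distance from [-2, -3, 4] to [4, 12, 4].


d = sum of absolute differences: |-2-4|=6 + |-3-12|=15 + |4-4|=0 = 21.

21


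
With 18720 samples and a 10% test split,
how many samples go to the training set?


Test set = 18720 * 10% = 1872. Training set = 18720 - 1872 = 16848.

16848


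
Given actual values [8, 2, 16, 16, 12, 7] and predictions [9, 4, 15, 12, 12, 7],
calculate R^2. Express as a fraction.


Mean(y) = 61/6. SS_res = 22. SS_tot = 917/6. R^2 = 1 - 22/(917/6) = 785/917.

785/917


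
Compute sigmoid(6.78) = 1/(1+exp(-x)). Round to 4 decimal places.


sigma(6.78) = 1/(1+e^(-6.78)) = 1/(1+0.001136) = 1/1.001136 = 0.9989.

0.9989


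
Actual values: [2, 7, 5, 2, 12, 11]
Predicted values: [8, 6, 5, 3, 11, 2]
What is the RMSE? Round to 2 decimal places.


MSE = 20.0000. RMSE = sqrt(20.0000) = 4.47.

4.47


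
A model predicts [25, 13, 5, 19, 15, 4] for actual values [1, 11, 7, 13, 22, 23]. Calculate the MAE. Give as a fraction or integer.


MAE = (1/6) * (|1-25|=24 + |11-13|=2 + |7-5|=2 + |13-19|=6 + |22-15|=7 + |23-4|=19). Sum = 60. MAE = 10.

10


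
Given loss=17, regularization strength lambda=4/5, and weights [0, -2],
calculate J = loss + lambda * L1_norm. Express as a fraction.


L1 norm = sum(|w|) = 2. J = 17 + 4/5 * 2 = 93/5.

93/5


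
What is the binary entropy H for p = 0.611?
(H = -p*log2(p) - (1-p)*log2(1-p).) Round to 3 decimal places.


H = -0.611*log2(0.611) - 0.389*log2(0.389) = 0.964.

0.964


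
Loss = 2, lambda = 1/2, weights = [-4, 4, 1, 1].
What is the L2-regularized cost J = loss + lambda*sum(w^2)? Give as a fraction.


L2 sq norm = sum(w^2) = 34. J = 2 + 1/2 * 34 = 19.

19


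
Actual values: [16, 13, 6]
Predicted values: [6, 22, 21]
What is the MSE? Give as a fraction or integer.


MSE = (1/3) * ((16-6)^2=100 + (13-22)^2=81 + (6-21)^2=225). Sum = 406. MSE = 406/3.

406/3


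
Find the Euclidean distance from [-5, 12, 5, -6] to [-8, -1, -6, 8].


d = sqrt(sum of squared differences). (-5--8)^2=9, (12--1)^2=169, (5--6)^2=121, (-6-8)^2=196. Sum = 495.

sqrt(495)


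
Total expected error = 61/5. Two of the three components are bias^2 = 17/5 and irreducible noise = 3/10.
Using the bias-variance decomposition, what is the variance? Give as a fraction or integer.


Total error = bias^2 + variance + irreducible noise. So variance = 61/5 - 17/5 - 3/10 = 17/2.

17/2


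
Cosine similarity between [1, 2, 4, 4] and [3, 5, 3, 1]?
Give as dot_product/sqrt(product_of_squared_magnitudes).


dot = 29. |a|^2 = 37, |b|^2 = 44. cos = 29/sqrt(1628).

29/sqrt(1628)


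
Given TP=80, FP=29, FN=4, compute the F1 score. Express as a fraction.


Precision = 80/109 = 80/109. Recall = 80/84 = 20/21. F1 = 2*P*R/(P+R) = 160/193.

160/193


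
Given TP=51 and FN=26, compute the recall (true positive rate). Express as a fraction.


Recall = TP / (TP + FN) = 51 / 77 = 51/77.

51/77


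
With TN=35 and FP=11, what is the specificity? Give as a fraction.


Specificity = TN / (TN + FP) = 35 / 46 = 35/46.

35/46


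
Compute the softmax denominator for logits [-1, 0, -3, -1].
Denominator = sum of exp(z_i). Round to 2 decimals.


Denom = e^-1=0.3679 + e^0=1.0000 + e^-3=0.0498 + e^-1=0.3679. Sum = 1.7856, which rounds to 1.79.

1.79


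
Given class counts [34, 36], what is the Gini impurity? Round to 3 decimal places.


Total = 70. Proportions: 34/70, 36/70. sum(p_i^2) = 0.5004. Gini = 1 - 0.5004 = 0.4996, which rounds to 0.500.

0.500


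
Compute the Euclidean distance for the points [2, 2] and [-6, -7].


d = sqrt(sum of squared differences). (2--6)^2=64, (2--7)^2=81. Sum = 145.

sqrt(145)


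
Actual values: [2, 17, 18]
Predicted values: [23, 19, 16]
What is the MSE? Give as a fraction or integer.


MSE = (1/3) * ((2-23)^2=441 + (17-19)^2=4 + (18-16)^2=4). Sum = 449. MSE = 449/3.

449/3


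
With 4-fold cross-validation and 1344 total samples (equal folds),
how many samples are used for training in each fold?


Each validation fold has 1344/4 = 336 samples. Training set = 1344 - 336 = 1008.

1008


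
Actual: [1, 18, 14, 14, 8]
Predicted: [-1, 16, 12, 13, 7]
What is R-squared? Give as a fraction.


Mean(y) = 11. SS_res = 14. SS_tot = 176. R^2 = 1 - 14/(176) = 81/88.

81/88


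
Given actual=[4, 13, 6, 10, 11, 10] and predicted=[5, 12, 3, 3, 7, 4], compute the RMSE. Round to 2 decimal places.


MSE = 18.6667. RMSE = sqrt(18.6667) = 4.32.

4.32


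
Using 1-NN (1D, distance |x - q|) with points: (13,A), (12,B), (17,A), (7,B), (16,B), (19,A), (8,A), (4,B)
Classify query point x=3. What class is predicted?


Distances: |13-3|=10, |12-3|=9, |17-3|=14, |7-3|=4, |16-3|=13, |19-3|=16, |8-3|=5, |4-3|=1. 1 nearest: (4,B). Counts: {'B': 1}. Majority class: B.

B


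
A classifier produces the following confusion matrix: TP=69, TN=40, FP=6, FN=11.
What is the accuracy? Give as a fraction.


Accuracy = (TP + TN) / (TP + TN + FP + FN) = (69 + 40) / 126 = 109/126.

109/126


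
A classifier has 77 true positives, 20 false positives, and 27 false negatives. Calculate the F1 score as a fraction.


Precision = 77/97 = 77/97. Recall = 77/104 = 77/104. F1 = 2*P*R/(P+R) = 154/201.

154/201


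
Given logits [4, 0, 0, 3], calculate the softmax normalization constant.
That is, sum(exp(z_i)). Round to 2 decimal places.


Denom = e^4=54.5982 + e^0=1.0000 + e^0=1.0000 + e^3=20.0855. Sum = 76.6837, which rounds to 76.68.

76.68


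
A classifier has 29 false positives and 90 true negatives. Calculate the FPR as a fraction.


FPR = FP / (FP + TN) = 29 / 119 = 29/119.

29/119


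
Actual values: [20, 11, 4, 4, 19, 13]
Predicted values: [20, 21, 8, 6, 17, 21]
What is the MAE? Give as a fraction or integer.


MAE = (1/6) * (|20-20|=0 + |11-21|=10 + |4-8|=4 + |4-6|=2 + |19-17|=2 + |13-21|=8). Sum = 26. MAE = 13/3.

13/3


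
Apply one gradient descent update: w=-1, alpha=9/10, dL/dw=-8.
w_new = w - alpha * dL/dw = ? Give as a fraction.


w_new = -1 - 9/10 * -8 = -1 - -36/5 = 31/5.

31/5


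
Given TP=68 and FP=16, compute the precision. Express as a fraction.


Precision = TP / (TP + FP) = 68 / 84 = 17/21.

17/21


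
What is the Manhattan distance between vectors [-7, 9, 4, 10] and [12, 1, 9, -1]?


d = sum of absolute differences: |-7-12|=19 + |9-1|=8 + |4-9|=5 + |10--1|=11 = 43.

43


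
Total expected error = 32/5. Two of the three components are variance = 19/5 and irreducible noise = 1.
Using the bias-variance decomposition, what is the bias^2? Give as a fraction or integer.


Total error = bias^2 + variance + irreducible noise. So bias^2 = 32/5 - 19/5 - 1 = 8/5.

8/5


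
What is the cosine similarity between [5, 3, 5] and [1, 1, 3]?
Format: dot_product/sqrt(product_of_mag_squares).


dot = 23. |a|^2 = 59, |b|^2 = 11. cos = 23/sqrt(649).

23/sqrt(649)


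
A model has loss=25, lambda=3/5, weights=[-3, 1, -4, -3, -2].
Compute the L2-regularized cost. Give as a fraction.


L2 sq norm = sum(w^2) = 39. J = 25 + 3/5 * 39 = 242/5.

242/5


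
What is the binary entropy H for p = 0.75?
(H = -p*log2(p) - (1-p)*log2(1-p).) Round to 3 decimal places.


H = -0.75*log2(0.75) - 0.25*log2(0.25) = 0.811.

0.811


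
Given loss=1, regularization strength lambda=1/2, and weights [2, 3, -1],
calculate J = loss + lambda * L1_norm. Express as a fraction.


L1 norm = sum(|w|) = 6. J = 1 + 1/2 * 6 = 4.

4


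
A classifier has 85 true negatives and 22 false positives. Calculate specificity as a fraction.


Specificity = TN / (TN + FP) = 85 / 107 = 85/107.

85/107


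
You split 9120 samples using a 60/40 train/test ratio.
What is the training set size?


Test set = 9120 * 40% = 3648. Training set = 9120 - 3648 = 5472.

5472


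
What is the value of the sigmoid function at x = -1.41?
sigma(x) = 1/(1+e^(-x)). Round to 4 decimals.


sigma(-1.41) = 1/(1+e^(1.41)) = 1/(1+4.095955) = 1/5.095955 = 0.1962.

0.1962


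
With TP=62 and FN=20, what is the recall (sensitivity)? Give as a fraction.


Recall = TP / (TP + FN) = 62 / 82 = 31/41.

31/41
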